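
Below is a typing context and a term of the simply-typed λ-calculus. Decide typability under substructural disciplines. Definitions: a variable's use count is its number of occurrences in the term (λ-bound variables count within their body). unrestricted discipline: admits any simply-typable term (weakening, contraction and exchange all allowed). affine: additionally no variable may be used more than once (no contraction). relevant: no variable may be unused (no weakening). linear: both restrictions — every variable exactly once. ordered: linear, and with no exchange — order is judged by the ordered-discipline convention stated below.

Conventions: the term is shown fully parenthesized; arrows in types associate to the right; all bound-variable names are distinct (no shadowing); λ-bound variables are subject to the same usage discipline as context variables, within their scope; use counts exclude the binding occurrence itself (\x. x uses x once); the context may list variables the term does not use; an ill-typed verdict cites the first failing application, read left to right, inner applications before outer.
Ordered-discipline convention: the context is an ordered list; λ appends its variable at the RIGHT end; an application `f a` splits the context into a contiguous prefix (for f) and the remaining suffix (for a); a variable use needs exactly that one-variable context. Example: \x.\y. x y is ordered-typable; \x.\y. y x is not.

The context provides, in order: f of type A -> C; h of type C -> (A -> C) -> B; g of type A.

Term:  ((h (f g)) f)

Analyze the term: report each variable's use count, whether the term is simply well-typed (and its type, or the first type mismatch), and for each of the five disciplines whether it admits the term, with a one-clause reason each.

usage: f: 2×, h: 1×, g: 1×
use order (left to right): h, f, g, f
typing: the term checks, with type B
ordered: ✗ — uses contraction: f ×2
linear: ✗ — uses contraction: f ×2
affine: ✗ — uses contraction: f ×2
relevant: ✓ — none of f, h, g goes unused
unrestricted: ✓ — well-typed at B; no restrictions here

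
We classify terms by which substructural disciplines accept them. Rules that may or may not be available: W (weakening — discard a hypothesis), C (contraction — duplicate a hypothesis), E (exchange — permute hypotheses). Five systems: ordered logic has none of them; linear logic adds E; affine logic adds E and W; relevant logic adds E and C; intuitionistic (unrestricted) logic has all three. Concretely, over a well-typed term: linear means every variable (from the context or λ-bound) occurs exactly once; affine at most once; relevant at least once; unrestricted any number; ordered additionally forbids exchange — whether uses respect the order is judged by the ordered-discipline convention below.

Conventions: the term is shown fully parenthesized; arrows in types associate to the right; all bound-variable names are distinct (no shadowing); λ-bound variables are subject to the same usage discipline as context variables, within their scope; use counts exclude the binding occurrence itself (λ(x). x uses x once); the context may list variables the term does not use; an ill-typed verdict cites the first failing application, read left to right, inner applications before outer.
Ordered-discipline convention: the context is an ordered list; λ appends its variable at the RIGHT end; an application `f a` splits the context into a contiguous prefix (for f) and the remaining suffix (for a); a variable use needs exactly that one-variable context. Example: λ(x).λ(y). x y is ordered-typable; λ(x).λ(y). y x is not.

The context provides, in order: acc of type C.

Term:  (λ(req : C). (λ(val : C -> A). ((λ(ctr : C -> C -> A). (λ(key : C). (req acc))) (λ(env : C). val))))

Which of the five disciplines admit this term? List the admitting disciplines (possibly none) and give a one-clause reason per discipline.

accepted by: none
variable uses: acc: 1, req (bound): 1, val (bound): 1, ctr (bound): 0, key (bound): 0, env (bound): 0
use order (left to right): req, acc, val
typing: ill-typed: non-function type C applied to an argument
ordered ✗ (a type mismatch blocks all five)
linear ✗ (the type mismatch rejects it)
affine ✗ (not simply typable)
relevant ✗ (fails simple typing)
unrestricted ✗ (a type mismatch blocks all five)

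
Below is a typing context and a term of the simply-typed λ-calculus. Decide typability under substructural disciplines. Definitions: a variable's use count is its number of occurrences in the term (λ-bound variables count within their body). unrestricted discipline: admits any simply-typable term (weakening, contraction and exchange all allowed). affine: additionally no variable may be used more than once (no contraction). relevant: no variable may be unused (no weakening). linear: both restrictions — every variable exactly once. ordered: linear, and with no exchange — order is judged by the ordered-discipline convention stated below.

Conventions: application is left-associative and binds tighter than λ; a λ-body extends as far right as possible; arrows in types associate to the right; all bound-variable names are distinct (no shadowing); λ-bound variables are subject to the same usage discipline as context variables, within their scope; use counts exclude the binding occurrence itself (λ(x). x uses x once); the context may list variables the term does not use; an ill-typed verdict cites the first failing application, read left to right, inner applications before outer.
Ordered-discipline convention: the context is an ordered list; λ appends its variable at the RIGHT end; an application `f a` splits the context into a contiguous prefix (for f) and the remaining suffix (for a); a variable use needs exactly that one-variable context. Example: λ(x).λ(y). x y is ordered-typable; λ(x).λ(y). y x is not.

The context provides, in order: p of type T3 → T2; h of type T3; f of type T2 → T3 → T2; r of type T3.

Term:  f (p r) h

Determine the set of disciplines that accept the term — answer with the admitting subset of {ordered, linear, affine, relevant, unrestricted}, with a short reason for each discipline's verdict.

admitted in: linear, affine, relevant, unrestricted
use counts: p: 1×; h: 1×; f: 1×; r: 1×
uses in reading order: f, p, r, h
typing: the term checks, with type T2
ordered: ✗ — use order f, p, r, h needs exchange
linear: ✓ — p, h, f, r: one use apiece
affine: ✓ — at most one use each (p, h, f, r)
relevant: ✓ — at least one use each (p, h, f, r)
unrestricted: ✓ — well-typed at T2; no restrictions here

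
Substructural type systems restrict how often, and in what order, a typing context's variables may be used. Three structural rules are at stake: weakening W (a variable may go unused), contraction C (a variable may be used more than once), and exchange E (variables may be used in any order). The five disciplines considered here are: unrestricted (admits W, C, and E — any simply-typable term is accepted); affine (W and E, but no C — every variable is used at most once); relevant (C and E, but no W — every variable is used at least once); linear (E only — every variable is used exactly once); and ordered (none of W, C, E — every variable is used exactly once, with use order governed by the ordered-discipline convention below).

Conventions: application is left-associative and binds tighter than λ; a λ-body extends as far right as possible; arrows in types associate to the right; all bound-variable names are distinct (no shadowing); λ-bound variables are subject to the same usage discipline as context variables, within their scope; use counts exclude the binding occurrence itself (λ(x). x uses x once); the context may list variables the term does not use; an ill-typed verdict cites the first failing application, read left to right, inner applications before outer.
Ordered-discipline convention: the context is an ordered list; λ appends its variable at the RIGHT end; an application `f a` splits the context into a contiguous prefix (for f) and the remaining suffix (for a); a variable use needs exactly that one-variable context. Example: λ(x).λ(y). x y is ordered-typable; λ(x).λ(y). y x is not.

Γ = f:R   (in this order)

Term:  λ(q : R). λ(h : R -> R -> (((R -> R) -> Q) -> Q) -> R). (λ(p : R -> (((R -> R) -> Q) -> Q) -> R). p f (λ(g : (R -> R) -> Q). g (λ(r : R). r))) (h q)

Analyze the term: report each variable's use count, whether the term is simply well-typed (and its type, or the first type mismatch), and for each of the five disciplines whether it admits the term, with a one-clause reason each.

usage: f: 1×, q (λ-bound): 1×, h (λ-bound): 1×, p (λ-bound): 1×, g (λ-bound): 1×, r (λ-bound): 1×
use order (left to right): p, f, g, r, h, q
typing: well-typed at R -> (R -> R -> (((R -> R) -> Q) -> Q) -> R) -> R
ordered ✗ (needs exchange: uses follow p, f, g, r, h, q)
linear ✓ (exactly-once usage across f, q, h, p, g, r)
affine ✓ (f, q, h, p, g, r: no repeats, contraction unneeded)
relevant ✓ (every one of f, q, h, p, g, r appears)
unrestricted ✓ (simply typable at R -> (R -> R -> (((R -> R) -> Q) -> Q) -> R) -> R; W, C, E all held)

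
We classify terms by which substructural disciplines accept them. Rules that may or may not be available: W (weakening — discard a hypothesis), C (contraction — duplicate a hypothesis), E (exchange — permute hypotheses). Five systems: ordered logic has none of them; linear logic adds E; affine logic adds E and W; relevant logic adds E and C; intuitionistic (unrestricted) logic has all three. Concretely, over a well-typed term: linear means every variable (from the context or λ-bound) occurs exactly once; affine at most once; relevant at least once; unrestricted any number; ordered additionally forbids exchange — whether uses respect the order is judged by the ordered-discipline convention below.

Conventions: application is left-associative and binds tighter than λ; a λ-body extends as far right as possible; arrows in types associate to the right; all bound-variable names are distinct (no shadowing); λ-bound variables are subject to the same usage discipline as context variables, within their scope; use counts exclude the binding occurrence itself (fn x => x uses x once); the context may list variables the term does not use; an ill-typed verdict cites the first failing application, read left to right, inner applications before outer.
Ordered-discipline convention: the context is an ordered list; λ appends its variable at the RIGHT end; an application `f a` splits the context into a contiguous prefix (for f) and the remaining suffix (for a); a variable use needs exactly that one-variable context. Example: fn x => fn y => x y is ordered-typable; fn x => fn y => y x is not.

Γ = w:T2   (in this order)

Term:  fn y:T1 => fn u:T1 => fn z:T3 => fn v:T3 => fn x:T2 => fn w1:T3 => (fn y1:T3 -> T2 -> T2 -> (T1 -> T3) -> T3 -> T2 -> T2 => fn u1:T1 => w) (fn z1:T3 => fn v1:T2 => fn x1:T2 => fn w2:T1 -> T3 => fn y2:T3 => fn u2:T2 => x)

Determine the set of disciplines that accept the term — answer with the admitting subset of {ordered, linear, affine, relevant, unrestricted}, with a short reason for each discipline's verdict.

accepted by: affine, unrestricted
use counts: w ×1; y (λ-bound) ×0; u (λ-bound) ×0; z (λ-bound) ×0; v (λ-bound) ×0; x (λ-bound) ×1; w1 (λ-bound) ×0; y1 (λ-bound) ×0; u1 (λ-bound) ×0; z1 (λ-bound) ×0; v1 (λ-bound) ×0; x1 (λ-bound) ×0; w2 (λ-bound) ×0; y2 (λ-bound) ×0; u2 (λ-bound) ×0
order of uses: w, x
typing: well-typed at T1 -> T1 -> T3 -> T3 -> T2 -> T3 -> T1 -> T2
ordered ✗ (needs weakening: y, u, z, v, w1, y1, u1, z1, v1, x1, w2, y2, u2 unused)
linear ✗ (needs weakening: y, u, z, v, w1, y1, u1, z1, v1, x1, w2, y2, u2 unused)
affine ✓ (no duplicate uses among w, y, u, z, v, x, w1, y1, u1, z1, v1, x1, w2, y2, u2)
relevant ✗ (needs weakening: y, u, z, v, w1, y1, u1, z1, v1, x1, w2, y2, u2 unused)
unrestricted ✓ (well-typed at T1 -> T1 -> T3 -> T3 -> T2 -> T3 -> T1 -> T2; no restrictions here)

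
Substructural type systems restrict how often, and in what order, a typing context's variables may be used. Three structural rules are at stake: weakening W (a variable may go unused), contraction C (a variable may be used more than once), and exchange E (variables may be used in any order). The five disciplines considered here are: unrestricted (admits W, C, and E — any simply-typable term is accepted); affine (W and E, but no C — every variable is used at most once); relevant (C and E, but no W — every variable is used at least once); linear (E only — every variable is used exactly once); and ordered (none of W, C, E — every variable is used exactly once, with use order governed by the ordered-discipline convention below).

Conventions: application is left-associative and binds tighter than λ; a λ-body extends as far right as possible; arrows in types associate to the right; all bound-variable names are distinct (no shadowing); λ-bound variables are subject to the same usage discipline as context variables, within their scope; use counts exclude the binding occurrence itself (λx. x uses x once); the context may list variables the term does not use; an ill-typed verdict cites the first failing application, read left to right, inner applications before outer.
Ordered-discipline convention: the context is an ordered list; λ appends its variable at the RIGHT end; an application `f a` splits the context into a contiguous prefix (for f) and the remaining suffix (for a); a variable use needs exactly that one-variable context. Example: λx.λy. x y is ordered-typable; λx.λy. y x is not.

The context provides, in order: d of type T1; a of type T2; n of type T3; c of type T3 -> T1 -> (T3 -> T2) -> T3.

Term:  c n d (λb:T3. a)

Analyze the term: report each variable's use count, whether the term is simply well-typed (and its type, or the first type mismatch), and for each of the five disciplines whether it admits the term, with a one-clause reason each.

counts: d: 1×; a: 1×; n: 1×; c: 1×; b [bound]: 0×
left-to-right use order: c, n, d, a
typing: well-typed — term : T3
ordered: ✗, b never used (weakening)
linear: ✗, b never used (weakening)
affine: ✓, none of d, a, n, c, b used more than once
relevant: ✗, b never used (weakening)
unrestricted: ✓, well-typed at T3; no restrictions here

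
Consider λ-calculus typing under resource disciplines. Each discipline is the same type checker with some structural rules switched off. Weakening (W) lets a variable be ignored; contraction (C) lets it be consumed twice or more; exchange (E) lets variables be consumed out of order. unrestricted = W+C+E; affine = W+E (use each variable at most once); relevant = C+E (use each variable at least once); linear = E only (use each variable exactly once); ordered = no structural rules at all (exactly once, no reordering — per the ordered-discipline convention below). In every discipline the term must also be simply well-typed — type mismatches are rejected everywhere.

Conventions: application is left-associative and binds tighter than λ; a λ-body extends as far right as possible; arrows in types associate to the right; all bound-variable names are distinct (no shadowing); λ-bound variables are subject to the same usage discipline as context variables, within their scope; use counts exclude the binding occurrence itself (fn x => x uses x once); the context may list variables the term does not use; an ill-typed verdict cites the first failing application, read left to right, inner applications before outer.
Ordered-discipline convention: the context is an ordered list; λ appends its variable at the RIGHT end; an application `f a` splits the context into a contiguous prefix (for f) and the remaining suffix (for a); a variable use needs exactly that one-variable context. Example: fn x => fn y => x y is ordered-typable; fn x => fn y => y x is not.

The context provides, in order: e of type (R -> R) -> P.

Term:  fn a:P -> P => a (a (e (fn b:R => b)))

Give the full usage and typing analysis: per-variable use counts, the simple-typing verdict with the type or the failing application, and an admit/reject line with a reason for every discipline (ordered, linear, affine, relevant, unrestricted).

use counts: e=1; a (λ-bound)=2; b (λ-bound)=1
uses in reading order: a, a, e, b
typing: the term checks, with type (P -> P) -> P
ordered: ✗ — a ×2 used more than once (contraction)
linear: ✗ — a ×2 used more than once (contraction)
affine: ✗ — a ×2 used more than once (contraction)
relevant: ✓ — at least one use each (e, a, b)
unrestricted: ✓ — type-checks ((P -> P) -> P) and nothing is barred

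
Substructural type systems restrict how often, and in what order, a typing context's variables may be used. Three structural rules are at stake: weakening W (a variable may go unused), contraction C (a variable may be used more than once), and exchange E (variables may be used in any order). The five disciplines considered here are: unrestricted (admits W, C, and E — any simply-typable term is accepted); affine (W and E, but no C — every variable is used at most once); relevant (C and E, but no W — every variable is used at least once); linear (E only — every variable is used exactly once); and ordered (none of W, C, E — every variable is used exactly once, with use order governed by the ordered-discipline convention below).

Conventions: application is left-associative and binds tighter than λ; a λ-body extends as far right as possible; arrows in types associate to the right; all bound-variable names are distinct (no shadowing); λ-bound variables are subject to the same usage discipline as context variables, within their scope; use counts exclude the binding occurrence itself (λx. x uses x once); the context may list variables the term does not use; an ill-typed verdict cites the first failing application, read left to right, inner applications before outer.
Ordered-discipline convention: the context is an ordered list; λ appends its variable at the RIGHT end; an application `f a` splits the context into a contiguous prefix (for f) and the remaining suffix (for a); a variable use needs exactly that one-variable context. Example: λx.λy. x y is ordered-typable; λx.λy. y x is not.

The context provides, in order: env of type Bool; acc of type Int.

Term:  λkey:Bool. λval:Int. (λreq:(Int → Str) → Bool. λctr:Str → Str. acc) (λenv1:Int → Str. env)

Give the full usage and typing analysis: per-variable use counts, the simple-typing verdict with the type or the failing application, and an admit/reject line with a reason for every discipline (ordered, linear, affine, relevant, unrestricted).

usage: env: 1×; acc: 1×; key (λ-bound): 0×; val (λ-bound): 0×; req (λ-bound): 0×; ctr (λ-bound): 0×; env1 (λ-bound): 0×
use order (left to right): acc, env
typing: ✓ — Bool → Int → (Str → Str) → Int
ordered: ✗, unused: key, val, req, ctr, env1 — weakening required
linear: ✗, unused: key, val, req, ctr, env1 — weakening required
affine: ✓, none of env, acc, key, val, req, ctr, env1 used more than once
relevant: ✗, unused: key, val, req, ctr, env1 — weakening required
unrestricted: ✓, type-checks (Bool → Int → (Str → Str) → Int) and nothing is barred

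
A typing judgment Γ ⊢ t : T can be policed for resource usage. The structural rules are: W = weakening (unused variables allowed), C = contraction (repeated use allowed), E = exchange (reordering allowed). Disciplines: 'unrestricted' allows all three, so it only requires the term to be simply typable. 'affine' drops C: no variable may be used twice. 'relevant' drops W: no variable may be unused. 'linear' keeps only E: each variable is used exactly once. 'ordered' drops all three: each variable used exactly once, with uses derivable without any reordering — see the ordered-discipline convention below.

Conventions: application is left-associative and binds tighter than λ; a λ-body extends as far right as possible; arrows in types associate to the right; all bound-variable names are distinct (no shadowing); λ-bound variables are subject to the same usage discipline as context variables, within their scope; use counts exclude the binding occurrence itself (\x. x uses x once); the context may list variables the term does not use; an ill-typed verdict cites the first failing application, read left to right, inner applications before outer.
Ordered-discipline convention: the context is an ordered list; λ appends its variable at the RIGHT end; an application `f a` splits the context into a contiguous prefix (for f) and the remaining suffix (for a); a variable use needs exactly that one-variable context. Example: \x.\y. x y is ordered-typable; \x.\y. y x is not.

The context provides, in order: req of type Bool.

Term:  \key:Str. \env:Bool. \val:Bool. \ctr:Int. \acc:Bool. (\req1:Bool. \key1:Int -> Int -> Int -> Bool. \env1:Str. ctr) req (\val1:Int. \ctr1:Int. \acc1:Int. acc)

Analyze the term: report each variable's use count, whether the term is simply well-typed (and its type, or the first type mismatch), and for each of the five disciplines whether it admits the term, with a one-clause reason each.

usage: req=1; key [bound]=0; env [bound]=0; val [bound]=0; ctr [bound]=1; acc [bound]=1; req1 [bound]=0; key1 [bound]=0; env1 [bound]=0; val1 [bound]=0; ctr1 [bound]=0; acc1 [bound]=0
use order (left to right): ctr, req, acc
typing: well-typed at Str -> Bool -> Bool -> Int -> Bool -> Str -> Int
ordered: ✗, key, env, val, req1, key1, env1, val1, ctr1, acc1 never used (weakening)
linear: ✗, key, env, val, req1, key1, env1, val1, ctr1, acc1 never used (weakening)
affine: ✓, req, key, env, val, ctr, acc, req1, key1, env1, val1, ctr1, acc1: no repeats, contraction unneeded
relevant: ✗, key, env, val, req1, key1, env1, val1, ctr1, acc1 never used (weakening)
unrestricted: ✓, type-checks (Str -> Bool -> Bool -> Int -> Bool -> Str -> Int) and nothing is barred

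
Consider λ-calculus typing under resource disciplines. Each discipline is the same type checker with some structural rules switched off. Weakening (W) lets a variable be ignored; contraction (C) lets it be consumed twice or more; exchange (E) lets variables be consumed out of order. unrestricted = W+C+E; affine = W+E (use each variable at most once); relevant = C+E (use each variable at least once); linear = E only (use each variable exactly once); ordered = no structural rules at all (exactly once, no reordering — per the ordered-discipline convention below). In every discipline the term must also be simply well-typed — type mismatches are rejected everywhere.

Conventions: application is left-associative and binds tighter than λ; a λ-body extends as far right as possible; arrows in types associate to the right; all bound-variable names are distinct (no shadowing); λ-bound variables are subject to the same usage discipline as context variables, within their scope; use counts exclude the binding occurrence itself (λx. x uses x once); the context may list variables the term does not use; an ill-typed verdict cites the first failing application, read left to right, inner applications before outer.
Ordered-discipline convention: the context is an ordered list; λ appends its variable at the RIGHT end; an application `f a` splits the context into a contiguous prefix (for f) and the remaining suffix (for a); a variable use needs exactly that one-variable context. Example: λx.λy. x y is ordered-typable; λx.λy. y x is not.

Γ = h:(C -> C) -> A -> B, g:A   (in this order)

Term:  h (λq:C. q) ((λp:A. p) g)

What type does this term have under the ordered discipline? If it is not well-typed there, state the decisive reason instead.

term : B
counts: h ×1; g ×1; q [bound] ×1; p [bound] ×1
order of uses: h, q, p, g
typing: ✓ — B
summary: ordered ✓ | linear ✓ | affine ✓ | relevant ✓ | unrestricted ✓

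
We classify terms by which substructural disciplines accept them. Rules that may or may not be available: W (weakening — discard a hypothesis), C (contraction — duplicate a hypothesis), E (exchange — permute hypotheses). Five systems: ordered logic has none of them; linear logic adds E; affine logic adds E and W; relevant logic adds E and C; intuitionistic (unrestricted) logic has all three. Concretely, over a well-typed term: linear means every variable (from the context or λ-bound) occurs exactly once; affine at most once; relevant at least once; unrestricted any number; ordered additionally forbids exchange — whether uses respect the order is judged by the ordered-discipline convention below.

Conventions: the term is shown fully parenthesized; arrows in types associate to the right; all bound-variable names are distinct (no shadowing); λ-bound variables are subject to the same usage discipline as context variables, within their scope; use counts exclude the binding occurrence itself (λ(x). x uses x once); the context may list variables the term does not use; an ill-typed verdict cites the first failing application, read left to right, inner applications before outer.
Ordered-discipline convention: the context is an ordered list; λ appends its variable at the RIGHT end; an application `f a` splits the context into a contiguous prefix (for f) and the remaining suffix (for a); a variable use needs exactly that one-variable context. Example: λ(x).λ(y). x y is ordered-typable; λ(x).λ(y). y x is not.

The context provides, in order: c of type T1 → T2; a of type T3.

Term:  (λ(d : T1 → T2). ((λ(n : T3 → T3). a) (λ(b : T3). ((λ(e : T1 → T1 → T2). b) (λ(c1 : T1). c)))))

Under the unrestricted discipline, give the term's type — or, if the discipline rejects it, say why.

term : (T1 → T2) → T3
counts: c: 1×, a: 1×, d [bound]: 0×, n [bound]: 0×, b [bound]: 1×, e [bound]: 0×, c1 [bound]: 0×
uses in reading order: a, b, c
typing: well-typed at (T1 → T2) → T3
per-discipline verdicts: ordered ✗; linear ✗; affine ✓; relevant ✗; unrestricted ✓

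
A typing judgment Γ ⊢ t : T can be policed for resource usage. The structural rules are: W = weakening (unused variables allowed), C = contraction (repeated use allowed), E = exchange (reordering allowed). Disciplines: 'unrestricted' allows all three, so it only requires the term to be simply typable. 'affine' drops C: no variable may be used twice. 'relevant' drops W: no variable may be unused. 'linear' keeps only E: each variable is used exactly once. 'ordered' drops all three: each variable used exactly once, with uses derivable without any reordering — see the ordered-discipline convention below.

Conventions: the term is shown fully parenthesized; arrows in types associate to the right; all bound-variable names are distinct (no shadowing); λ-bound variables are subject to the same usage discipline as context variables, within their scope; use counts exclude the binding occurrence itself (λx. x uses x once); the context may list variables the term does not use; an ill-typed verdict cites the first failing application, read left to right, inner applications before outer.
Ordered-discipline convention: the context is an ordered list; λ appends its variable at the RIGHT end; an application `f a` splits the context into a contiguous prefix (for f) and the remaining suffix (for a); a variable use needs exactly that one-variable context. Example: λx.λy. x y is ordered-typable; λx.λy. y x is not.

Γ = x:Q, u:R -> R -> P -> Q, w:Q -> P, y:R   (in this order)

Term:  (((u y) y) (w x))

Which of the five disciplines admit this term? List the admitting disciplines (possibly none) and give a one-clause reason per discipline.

admitted in: relevant, unrestricted
use counts: x: 1; u: 1; w: 1; y: 2
left-to-right use order: u, y, y, w, x
typing: well-typed at Q
ordered: ✗ — repeated use of y ×2
linear: ✗ — repeated use of y ×2
affine: ✗ — repeated use of y ×2
relevant: ✓ — every one of x, u, w, y appears
unrestricted: ✓ — simply typable at Q; W, C, E all held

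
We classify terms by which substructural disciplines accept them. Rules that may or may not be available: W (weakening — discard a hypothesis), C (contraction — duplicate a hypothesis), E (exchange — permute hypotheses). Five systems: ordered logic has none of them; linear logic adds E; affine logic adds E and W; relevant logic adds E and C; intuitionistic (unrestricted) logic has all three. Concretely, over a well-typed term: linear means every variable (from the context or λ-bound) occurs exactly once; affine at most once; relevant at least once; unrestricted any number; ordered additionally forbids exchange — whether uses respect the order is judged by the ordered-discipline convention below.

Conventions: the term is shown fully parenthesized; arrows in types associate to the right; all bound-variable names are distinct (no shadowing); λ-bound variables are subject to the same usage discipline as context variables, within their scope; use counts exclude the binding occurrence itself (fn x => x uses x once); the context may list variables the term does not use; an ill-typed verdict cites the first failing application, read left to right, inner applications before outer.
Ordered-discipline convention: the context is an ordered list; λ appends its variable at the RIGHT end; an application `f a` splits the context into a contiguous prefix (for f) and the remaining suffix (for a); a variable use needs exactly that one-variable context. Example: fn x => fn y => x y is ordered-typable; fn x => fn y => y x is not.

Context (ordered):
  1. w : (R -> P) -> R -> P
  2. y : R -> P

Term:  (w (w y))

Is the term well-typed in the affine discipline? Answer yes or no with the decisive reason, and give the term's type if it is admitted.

no — uses contraction: w ×2
counts: w ×2, y ×1
order of uses: w, w, y
typing: the term checks, with type R -> P
per-discipline verdicts: ordered ✗; linear ✗; affine ✗; relevant ✓; unrestricted ✓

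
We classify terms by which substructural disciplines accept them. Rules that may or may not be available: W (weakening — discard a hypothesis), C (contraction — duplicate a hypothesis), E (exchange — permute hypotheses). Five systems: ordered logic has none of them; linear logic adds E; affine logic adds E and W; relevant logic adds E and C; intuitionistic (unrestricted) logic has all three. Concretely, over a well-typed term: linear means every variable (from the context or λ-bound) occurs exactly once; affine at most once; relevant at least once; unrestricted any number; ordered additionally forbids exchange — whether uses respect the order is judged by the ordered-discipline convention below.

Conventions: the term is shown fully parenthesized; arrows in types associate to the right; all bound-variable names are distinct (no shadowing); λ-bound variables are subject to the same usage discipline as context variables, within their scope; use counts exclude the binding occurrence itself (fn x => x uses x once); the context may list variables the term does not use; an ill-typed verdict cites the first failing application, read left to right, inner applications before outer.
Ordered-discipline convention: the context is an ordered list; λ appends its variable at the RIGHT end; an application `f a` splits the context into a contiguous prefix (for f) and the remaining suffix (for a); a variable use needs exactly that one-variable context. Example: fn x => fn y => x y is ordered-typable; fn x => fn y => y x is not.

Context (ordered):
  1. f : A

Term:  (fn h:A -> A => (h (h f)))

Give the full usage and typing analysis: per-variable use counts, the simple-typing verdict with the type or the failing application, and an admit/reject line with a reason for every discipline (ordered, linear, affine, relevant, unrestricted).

use counts: f: 1, h [bound]: 2
left-to-right use order: h, h, f
typing: ✓ — (A -> A) -> A
ordered ✗ (repeated use of h ×2)
linear ✗ (repeated use of h ×2)
affine ✗ (repeated use of h ×2)
relevant ✓ (at least one use each (f, h))
unrestricted ✓ (type-checks ((A -> A) -> A) and nothing is barred)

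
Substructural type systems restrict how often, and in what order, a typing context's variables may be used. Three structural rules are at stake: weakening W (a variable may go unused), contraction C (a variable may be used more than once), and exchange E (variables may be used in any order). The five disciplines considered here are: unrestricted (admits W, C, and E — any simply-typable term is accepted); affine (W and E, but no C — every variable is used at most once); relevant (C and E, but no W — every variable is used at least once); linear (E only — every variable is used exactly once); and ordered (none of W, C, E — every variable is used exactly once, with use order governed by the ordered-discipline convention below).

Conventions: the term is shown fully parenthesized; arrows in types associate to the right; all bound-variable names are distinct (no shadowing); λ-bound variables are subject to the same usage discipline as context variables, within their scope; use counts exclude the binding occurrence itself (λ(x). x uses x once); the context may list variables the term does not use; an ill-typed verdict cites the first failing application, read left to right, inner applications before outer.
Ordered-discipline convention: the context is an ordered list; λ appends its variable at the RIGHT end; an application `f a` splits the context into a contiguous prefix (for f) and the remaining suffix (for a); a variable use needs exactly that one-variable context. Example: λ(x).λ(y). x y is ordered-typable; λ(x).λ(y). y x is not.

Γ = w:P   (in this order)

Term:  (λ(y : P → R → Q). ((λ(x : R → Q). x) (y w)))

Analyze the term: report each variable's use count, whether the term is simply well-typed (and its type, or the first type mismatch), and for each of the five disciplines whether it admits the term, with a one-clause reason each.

usage: w=1; y (λ-bound)=1; x (λ-bound)=1
use order (left to right): x, y, w
typing: ✓ — (P → R → Q) → R → Q
ordered ✗ (no ordered split (uses run x, y, w))
linear ✓ (w, y, x: one use apiece)
affine ✓ (none of w, y, x used more than once)
relevant ✓ (w, y, x: all used, weakening unneeded)
unrestricted ✓ (simply typable at (P → R → Q) → R → Q; W, C, E all held)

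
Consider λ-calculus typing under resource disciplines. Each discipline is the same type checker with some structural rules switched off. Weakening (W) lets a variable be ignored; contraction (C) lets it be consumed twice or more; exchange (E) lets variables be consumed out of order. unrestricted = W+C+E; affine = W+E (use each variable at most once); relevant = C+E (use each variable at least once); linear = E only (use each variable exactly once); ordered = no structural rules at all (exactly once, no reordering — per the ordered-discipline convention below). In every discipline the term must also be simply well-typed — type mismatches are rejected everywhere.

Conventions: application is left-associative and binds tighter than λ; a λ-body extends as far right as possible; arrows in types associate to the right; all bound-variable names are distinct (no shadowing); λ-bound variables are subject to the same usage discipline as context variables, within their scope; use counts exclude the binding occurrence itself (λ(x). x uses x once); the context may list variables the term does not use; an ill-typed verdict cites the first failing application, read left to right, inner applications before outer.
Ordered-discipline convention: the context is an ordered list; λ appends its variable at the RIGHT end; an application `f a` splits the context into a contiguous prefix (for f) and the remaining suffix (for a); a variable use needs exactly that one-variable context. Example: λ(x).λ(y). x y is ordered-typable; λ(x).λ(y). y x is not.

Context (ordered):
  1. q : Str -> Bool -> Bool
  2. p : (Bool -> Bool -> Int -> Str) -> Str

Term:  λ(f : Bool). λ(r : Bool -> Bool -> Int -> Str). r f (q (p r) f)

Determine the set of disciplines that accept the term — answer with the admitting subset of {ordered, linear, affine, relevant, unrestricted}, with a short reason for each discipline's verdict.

admitted in: relevant, unrestricted
usage: q=1, p=1, f (λ-bound)=2, r (λ-bound)=2
order of uses: r, f, q, p, r, f
typing: well-typed at Bool -> (Bool -> Bool -> Int -> Str) -> Int -> Str
ordered ✗ (needs contraction — f ×2, r ×2)
linear ✗ (needs contraction — f ×2, r ×2)
affine ✗ (needs contraction — f ×2, r ×2)
relevant ✓ (every one of q, p, f, r appears)
unrestricted ✓ (type-checks (Bool -> (Bool -> Bool -> Int -> Str) -> Int -> Str) and nothing is barred)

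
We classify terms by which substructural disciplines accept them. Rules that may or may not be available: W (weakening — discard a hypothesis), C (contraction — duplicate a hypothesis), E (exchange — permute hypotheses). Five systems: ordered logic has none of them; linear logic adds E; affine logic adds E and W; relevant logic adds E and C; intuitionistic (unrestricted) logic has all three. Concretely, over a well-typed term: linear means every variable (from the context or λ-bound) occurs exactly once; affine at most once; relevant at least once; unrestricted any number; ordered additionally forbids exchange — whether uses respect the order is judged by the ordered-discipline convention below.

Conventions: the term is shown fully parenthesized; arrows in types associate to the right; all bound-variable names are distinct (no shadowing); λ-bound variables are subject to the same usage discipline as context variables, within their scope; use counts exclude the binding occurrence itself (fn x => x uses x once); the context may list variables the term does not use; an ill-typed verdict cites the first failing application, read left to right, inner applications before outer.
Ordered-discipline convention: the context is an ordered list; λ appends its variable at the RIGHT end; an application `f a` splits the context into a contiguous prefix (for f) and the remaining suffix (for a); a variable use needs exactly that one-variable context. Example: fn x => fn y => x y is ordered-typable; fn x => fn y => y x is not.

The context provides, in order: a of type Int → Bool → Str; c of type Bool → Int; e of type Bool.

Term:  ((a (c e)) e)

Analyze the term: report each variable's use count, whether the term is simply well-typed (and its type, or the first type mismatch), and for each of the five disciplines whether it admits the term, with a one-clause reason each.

usage: a=1, c=1, e=2
uses in reading order: a, c, e, e
typing: well-typed at Str
ordered: ✗, needs contraction — e ×2
linear: ✗, needs contraction — e ×2
affine: ✗, needs contraction — e ×2
relevant: ✓, a, c, e: all used, weakening unneeded
unrestricted: ✓, well-typed at Str; no restrictions here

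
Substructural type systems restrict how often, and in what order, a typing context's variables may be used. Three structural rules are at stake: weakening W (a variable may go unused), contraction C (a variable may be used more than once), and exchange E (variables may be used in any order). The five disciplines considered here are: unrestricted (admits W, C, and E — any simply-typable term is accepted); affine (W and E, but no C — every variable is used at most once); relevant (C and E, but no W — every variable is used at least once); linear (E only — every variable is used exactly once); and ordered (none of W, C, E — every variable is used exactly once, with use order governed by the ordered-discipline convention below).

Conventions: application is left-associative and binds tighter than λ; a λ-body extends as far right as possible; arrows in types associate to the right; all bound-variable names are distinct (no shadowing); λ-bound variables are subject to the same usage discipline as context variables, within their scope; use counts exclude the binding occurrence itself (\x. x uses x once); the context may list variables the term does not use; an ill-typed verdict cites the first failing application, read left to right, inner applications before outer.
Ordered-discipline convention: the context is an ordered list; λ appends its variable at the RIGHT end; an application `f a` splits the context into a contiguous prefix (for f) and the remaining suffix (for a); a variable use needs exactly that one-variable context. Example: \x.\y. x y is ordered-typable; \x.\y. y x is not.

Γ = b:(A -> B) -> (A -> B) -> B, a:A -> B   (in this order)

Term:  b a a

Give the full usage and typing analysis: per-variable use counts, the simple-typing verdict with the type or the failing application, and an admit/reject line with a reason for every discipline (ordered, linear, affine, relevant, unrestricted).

usage: b=1; a=2
use order (left to right): b, a, a
typing: well-typed at B
ordered ✗ (uses contraction: a ×2)
linear ✗ (uses contraction: a ×2)
affine ✗ (uses contraction: a ×2)
relevant ✓ (at least one use each (b, a))
unrestricted ✓ (typability at B is all that's needed)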